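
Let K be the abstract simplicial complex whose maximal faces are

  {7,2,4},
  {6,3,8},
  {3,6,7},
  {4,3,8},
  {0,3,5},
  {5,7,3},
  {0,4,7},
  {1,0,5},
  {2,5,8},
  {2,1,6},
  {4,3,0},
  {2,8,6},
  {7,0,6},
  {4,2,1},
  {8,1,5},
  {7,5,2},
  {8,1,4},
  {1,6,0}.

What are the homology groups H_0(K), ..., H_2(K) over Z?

Order the vertices as 0 < 1 < 2 < 3 < 4 < 5 < 6 < 7 < 8. Listing each simplex with vertices in this order, K has dimension 2 with simplices:

  0-simplices (9): [0], [1], [2], [3], [4], [5], [6], [7], [8]
  1-simplices (27): (27 of them)
  2-simplices (18): [0,1,5], [0,1,6], [0,3,4], [0,3,5], [0,4,7], [0,6,7], [1,2,4], [1,2,6], [1,4,8], [1,5,8], [2,4,7], [2,5,7], [2,5,8], [2,6,8], [3,4,8], [3,5,7], [3,6,7], [3,6,8]

giving chain groups C_0 ≅ Z^9, C_1 ≅ Z^27, C_2 ≅ Z^18.

∂_1: C_1 → C_0 sends each edge [p,q] (with p < q) to q − p. For instance
  ∂[4,7] = [7] − [4].
As a 9×27 matrix over Z this has rank 8, with invariant factors (1,1,1,1,1,1,1,1).

Boundary ∂_2: C_2 → C_1 maps a triangle to the signed sum of its edges. For instance
  ∂[1,2,4] = [2,4] − [1,4] + [1,2],
  ∂[2,5,8] = [5,8] − [2,8] + [2,5].
This gives a 27×18 integer matrix of rank 18; reducing to Smith normal form yields diagonal entries (1,1,1,1,1,1,1,1,1,1,1,1,1,1,1,1,1,2).

Reading off H_k = ker ∂_k / im ∂_{k+1}:

  H_0: rank C_0 − rank ∂_1 = 9 − 8 = 1, and the invariant factors of ∂_1 are all 1, so H_0 = Z.
  H_1: rank ker ∂_1 − rank ∂_2 = (27 − 8) − 18 = 1, and ∂_2 has invariant factor 2 > 1, so H_1 = Z ⊕ Z/2.
  H_2: rank ker ∂_2 − rank ∂_3 = (18 − 18) − 0 = 0, and there is no ∂_3, so H_2 = 0.

H_0 = Z,  H_1 = Z ⊕ Z/2,  H_2 = 0.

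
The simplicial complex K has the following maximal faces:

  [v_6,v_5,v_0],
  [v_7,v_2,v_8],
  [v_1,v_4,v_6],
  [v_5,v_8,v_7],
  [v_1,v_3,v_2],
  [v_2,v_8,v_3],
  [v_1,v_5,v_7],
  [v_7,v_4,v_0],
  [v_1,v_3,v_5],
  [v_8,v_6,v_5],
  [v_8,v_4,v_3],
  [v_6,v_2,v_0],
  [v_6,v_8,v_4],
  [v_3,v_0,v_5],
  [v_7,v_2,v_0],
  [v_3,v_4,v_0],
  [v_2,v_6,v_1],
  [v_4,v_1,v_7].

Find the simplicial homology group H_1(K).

K has 9 vertices, 27 edges, 18 triangles.
rank ∂_1 = 8, rank ∂_2 = 17 ⇒ b_1 = 27 − 8 − 17 = 2; all invariant factors of ∂_2 are 1 so no torsion. So H_1 = Z^2.

H_1 = Z^2.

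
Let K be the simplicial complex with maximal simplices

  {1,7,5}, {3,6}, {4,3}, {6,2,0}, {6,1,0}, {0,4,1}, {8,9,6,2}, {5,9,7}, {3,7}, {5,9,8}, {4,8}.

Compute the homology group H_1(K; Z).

K has 10 vertices, 22 edges, 10 triangles, 1 3-simplex.
rank ∂_1 = 9, rank ∂_2 = 9 ⇒ b_1 = 22 − 9 − 9 = 4; all invariant factors of ∂_2 are 1 so no torsion. So H_1 ≅ Z^4.

H_1 = Z^4.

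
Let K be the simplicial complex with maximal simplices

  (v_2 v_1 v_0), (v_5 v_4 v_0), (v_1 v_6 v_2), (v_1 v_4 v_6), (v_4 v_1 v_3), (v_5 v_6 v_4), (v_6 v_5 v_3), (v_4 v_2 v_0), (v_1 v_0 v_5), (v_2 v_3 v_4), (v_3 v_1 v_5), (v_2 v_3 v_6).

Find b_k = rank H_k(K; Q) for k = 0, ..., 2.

Fix the vertex order v_0 < v_1 < v_2 < v_3 < v_4 < v_5 < v_6 and write every simplex with vertices in increasing order. Then dim K = 2 and the simplices of K are:

  0-simplices (7): [v_0], [v_1], [v_2], [v_3], [v_4], [v_5], [v_6]
  1-simplices (18): (18 of them)
  2-simplices (12): (12 of them)

so the chain groups are C_0 ≅ Z^7, C_1 ≅ Z^18, C_2 ≅ Z^12.

The boundary map ∂_1: C_1 → C_0 is given by ∂[p,q] = [q] − [p].
As a 7×18 matrix over Z this has rank 6, with invariant factors (1,1,1,1,1,1).

Boundary ∂_2: C_2 → C_1 sends each 2-simplex [p,q,r] to [q,r] − [p,r] + [p,q]. For instance
  ∂[v_3,v_5,v_6] = [v_5,v_6] − [v_3,v_6] + [v_3,v_5],
  ∂[v_1,v_2,v_6] = [v_2,v_6] − [v_1,v_6] + [v_1,v_2].
The resulting 18×12 matrix has rank 12, and its Smith normal form has invariant factors (1,1,1,1,1,1,1,1,1,1,1,2).

From H_k ≅ ker(∂_k) / im(∂_{k+1}) we obtain:

  H_0: rank C_0 − rank ∂_1 = 7 − 6 = 1, and the invariant factors of ∂_1 are all 1, so H_0 ≅ Z.
  H_1: rank ker ∂_1 − rank ∂_2 = (18 − 6) − 12 = 0, and ∂_2 has invariant factor 2 > 1, so H_1 ≅ Z/2Z.
  H_2: rank ker ∂_2 − rank ∂_3 = (12 − 12) − 0 = 0, and there is no ∂_3, so H_2 ≅ 0.

(K is a triangulation of the real projective plane RP^2.)

Hence the Betti numbers are b_0 = 1, b_1 = 0, b_2 = 0.

b_0 = 1, b_1 = 0, b_2 = 0.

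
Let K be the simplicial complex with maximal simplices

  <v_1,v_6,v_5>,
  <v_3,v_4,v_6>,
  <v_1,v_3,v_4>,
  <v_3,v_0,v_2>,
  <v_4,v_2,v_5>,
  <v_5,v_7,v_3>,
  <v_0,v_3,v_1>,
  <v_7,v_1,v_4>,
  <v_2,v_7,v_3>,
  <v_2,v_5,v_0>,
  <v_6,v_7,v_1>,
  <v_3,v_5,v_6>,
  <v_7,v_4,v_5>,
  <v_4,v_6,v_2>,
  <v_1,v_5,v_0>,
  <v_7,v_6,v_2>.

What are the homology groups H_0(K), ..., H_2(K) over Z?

Order the vertices as v_0 < v_1 < v_2 < v_3 < v_4 < v_5 < v_6 < v_7. Listing each simplex with vertices in this order, K has dimension 2 with simplices:

  0-simplices (8): [v_0], [v_1], [v_2], [v_3], [v_4], [v_5], [v_6], [v_7]
  1-simplices (24): (24 of them)
  2-simplices (16): (16 of them)

giving chain groups C_0 ≅ Z^8, C_1 ≅ Z^24, C_2 ≅ Z^16.

The boundary map ∂_1: C_1 → C_0 maps an edge to its endpoints' difference, ∂[p,q] = q − p. For instance
  ∂[v_5,v_7] = [v_7] − [v_5].
This gives a 8×24 integer matrix of rank 7; reducing to Smith normal form yields diagonal entries (1,1,1,1,1,1,1).

Boundary ∂_2: C_2 → C_1 sends each 2-simplex [p,q,r] to [q,r] − [p,r] + [p,q]. For instance
  ∂[v_4,v_5,v_7] = [v_5,v_7] − [v_4,v_7] + [v_4,v_5],
  ∂[v_0,v_2,v_3] = [v_2,v_3] − [v_0,v_3] + [v_0,v_2].
As a 24×16 matrix over Z this has rank 15, with invariant factors (1,1,1,1,1,1,1,1,1,1,1,1,1,1,1).

Reading off H_k = ker ∂_k / im ∂_{k+1}:

  H_0: rank C_0 − rank ∂_1 = 8 − 7 = 1, and the invariant factors of ∂_1 are all 1, so H_0 = Z.
  H_1: rank ker ∂_1 − rank ∂_2 = (24 − 7) − 15 = 2, and the invariant factors of ∂_2 are all 1, so H_1 = Z^2.
  H_2: rank ker ∂_2 − rank ∂_3 = (16 − 15) − 0 = 1, and there is no ∂_3, so H_2 = Z.

(K is a triangulation of the torus T^2.)

H_0 ≅ Z,  H_1 ≅ Z^2,  H_2 ≅ Z.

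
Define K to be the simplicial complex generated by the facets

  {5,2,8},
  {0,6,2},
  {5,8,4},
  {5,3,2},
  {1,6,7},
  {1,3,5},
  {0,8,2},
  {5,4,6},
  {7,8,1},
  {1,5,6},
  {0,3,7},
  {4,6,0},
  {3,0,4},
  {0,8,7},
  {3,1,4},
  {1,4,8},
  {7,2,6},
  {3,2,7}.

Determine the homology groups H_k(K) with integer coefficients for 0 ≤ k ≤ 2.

H_0 ≅ Z,  H_1 ≅ Z ⊕ Z/2Z,  H_2 = 0.

Take the total order 0 < 1 < 2 < 3 < 4 < 5 < 6 < 7 < 8 on the vertex set. Then K (dimension 2) consists of the simplices:

  0-simplices (9): [0], [1], [2], [3], [4], [5], [6], [7], [8]
  1-simplices (27): (27 of them)
  2-simplices (18): [0,2,6], [0,2,8], [0,3,4], [0,3,7], [0,4,6], [0,7,8], [1,3,4], [1,3,5], [1,4,8], [1,5,6], [1,6,7], [1,7,8], [2,3,5], [2,3,7], [2,5,8], [2,6,7], [4,5,6], [4,5,8]

so the chain groups are C_0 ≅ Z^9, C_1 ≅ Z^27, C_2 ≅ Z^18.

The boundary map ∂_1: C_1 → C_0 is given by ∂[p,q] = [q] − [p].
The 9×27 boundary matrix has rank 8 and Smith normal form diag(1,1,1,1,1,1,1,1).

∂_2: C_2 → C_1 maps a triangle to the signed sum of its edges. For instance
  ∂[0,4,6] = [4,6] − [0,6] + [0,4],
  ∂[1,3,4] = [3,4] − [1,4] + [1,3].
The resulting 27×18 matrix has rank 18, and its Smith normal form has invariant factors (1,1,1,1,1,1,1,1,1,1,1,1,1,1,1,1,1,2).

Computing H_k = (kernel of ∂_k) / (image of ∂_{k+1}):

  H_0: rank C_0 − rank ∂_1 = 9 − 8 = 1, and the invariant factors of ∂_1 are all 1, so H_0 ≅ Z.
  H_1: rank ker ∂_1 − rank ∂_2 = (27 − 8) − 18 = 1, and ∂_2 has invariant factor 2 > 1, so H_1 ≅ Z ⊕ Z/2Z.
  H_2: rank ker ∂_2 − rank ∂_3 = (18 − 18) − 0 = 0, and there is no ∂_3, so H_2 ≅ 0.

As a check, the Euler characteristic is 9 − 27 + 18 = 0, which agrees with 1 − 1 + 0 = 0.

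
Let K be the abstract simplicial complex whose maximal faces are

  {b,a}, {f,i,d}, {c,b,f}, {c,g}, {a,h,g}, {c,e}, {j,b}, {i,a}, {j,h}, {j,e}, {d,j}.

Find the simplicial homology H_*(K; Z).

Order the vertices as a < b < c < d < e < f < g < h < i < j. Listing each simplex with vertices in this order, K has dimension 2 with simplices:

  0-simplices (10): a, b, c, d, e, f, g, h, i, j
  1-simplices (17): ab, ag, ah, ai, bc, bf, bj, ce, cf, cg, df, di, dj, ej, fi, gh, hj
  2-simplices (3): agh, bcf, dfi

so the chain groups are C_0 ≅ Z^10, C_1 ≅ Z^17, C_2 ≅ Z^3.

The boundary map ∂_1: C_1 → C_0 is given by ∂[p,q] = [q] − [p]. For instance
  ∂df = f − d.
The resulting 10×17 matrix has rank 9, and its Smith normal form has invariant factors (1,1,1,1,1,1,1,1,1).

The boundary map ∂_2: C_2 → C_1 sends each 2-simplex [p,q,r] to [q,r] − [p,r] + [p,q]. For instance
  ∂agh = gh − ah + ag,
  ∂bcf = cf − bf + bc.
This gives a 17×3 integer matrix of rank 3; reducing to Smith normal form yields diagonal entries (1,1,1).

Now H_k = ker ∂_k / im ∂_{k+1}, so:

  H_0: rank C_0 − rank ∂_1 = 10 − 9 = 1, and the invariant factors of ∂_1 are all 1, so H_0 ≅ Z.
  H_1: rank ker ∂_1 − rank ∂_2 = (17 − 9) − 3 = 5, and the invariant factors of ∂_2 are all 1, so H_1 ≅ Z^5.
  H_2: rank ker ∂_2 − rank ∂_3 = (3 − 3) − 0 = 0, and there is no ∂_3, so H_2 ≅ 0.

As a check, the Euler characteristic is 10 − 17 + 3 = -4, which agrees with 1 − 5 + 0 = -4.

H_0 = Z,  H_1 = Z^5,  H_2 = 0.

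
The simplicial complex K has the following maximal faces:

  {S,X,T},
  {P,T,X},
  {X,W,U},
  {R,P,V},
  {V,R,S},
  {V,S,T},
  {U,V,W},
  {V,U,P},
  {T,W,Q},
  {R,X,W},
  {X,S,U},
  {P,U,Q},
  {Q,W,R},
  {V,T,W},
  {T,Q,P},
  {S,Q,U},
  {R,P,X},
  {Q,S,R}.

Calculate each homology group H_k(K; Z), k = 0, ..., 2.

K has 9 vertices, 27 edges, 18 triangles.
rank ∂_0 = 0, rank ∂_1 = 8 ⇒ b_0 = 9 − 0 − 8 = 1; all invariant factors of ∂_1 are 1 so no torsion. So H_0 = Z.
rank ∂_1 = 8, rank ∂_2 = 17 ⇒ b_1 = 27 − 8 − 17 = 2; all invariant factors of ∂_2 are 1 so no torsion. So H_1 = Z^2.
rank ∂_2 = 17, rank ∂_3 = 0 ⇒ b_2 = 18 − 17 − 0 = 1. So H_2 = Z.

H_0 ≅ Z,  H_1 ≅ Z^2,  H_2 ≅ Z.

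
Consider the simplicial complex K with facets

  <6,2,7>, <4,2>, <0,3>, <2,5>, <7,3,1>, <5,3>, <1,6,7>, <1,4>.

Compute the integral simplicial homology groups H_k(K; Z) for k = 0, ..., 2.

H_0 = Z,  H_1 = Z^2,  H_2 = 0.

Take the total order 0 < 1 < 2 < 3 < 4 < 5 < 6 < 7 on the vertex set. Then K (dimension 2) consists of the simplices:

  0-simplices (8): [0], [1], [2], [3], [4], [5], [6], [7]
  1-simplices (12): [0,3], [1,3], [1,4], [1,6], [1,7], [2,4], [2,5], [2,6], [2,7], [3,5], [3,7], [6,7]
  2-simplices (3): [1,3,7], [1,6,7], [2,6,7]

Hence C_0 ≅ Z^8, C_1 ≅ Z^12, C_2 ≅ Z^3.

The boundary map ∂_1: C_1 → C_0 is given by ∂[p,q] = [q] − [p].
The 8×12 boundary matrix has rank 7 and Smith normal form diag(1,1,1,1,1,1,1).

Boundary ∂_2: C_2 → C_1 acts by ∂[p,q,r] = [q,r] − [p,r] + [p,q]. For instance
  ∂[1,3,7] = [3,7] − [1,7] + [1,3],
  ∂[2,6,7] = [6,7] − [2,7] + [2,6].
The 12×3 boundary matrix has rank 3 and Smith normal form diag(1,1,1).

Reading off H_k = ker ∂_k / im ∂_{k+1}:

  H_0: rank C_0 − rank ∂_1 = 8 − 7 = 1, and the invariant factors of ∂_1 are all 1, so H_0 = Z.
  H_1: rank ker ∂_1 − rank ∂_2 = (12 − 7) − 3 = 2, and the invariant factors of ∂_2 are all 1, so H_1 = Z^2.
  H_2: rank ker ∂_2 − rank ∂_3 = (3 − 3) − 0 = 0, and there is no ∂_3, so H_2 = 0.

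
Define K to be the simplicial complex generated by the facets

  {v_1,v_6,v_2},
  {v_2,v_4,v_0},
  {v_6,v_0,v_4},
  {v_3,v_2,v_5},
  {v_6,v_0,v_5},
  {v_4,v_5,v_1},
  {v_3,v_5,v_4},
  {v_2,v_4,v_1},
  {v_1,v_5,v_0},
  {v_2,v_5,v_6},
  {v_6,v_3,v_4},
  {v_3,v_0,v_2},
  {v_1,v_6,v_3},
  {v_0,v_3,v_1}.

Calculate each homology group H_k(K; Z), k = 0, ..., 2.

Fix the vertex order v_0 < v_1 < v_2 < v_3 < v_4 < v_5 < v_6 and write every simplex with vertices in increasing order. Then dim K = 2 and the simplices of K are:

  0-simplices (7): [v_0], [v_1], [v_2], [v_3], [v_4], [v_5], [v_6]
  1-simplices (21): (21 of them)
  2-simplices (14): (14 of them)

so the chain groups are C_0 ≅ Z^7, C_1 ≅ Z^21, C_2 ≅ Z^14.

Boundary ∂_1: C_1 → C_0 sends each edge [p,q] (with p < q) to q − p. For instance
  ∂[v_2,v_5] = [v_5] − [v_2].
The resulting 7×21 matrix has rank 6, and its Smith normal form has invariant factors (1,1,1,1,1,1).

∂_2: C_2 → C_1 acts by ∂[p,q,r] = [q,r] − [p,r] + [p,q]. For instance
  ∂[v_0,v_1,v_5] = [v_1,v_5] − [v_0,v_5] + [v_0,v_1],
  ∂[v_0,v_4,v_6] = [v_4,v_6] − [v_0,v_6] + [v_0,v_4].
As a 21×14 matrix over Z this has rank 13, with invariant factors (1,1,1,1,1,1,1,1,1,1,1,1,1).

From H_k ≅ ker(∂_k) / im(∂_{k+1}) we obtain:

  H_0: rank C_0 − rank ∂_1 = 7 − 6 = 1, and the invariant factors of ∂_1 are all 1, so H_0 ≅ Z.
  H_1: rank ker ∂_1 − rank ∂_2 = (21 − 6) − 13 = 2, and the invariant factors of ∂_2 are all 1, so H_1 ≅ Z^2.
  H_2: rank ker ∂_2 − rank ∂_3 = (14 − 13) − 0 = 1, and there is no ∂_3, so H_2 ≅ Z.

As a check, the Euler characteristic is 7 − 21 + 14 = 0, which agrees with 1 − 2 + 1 = 0.

H_0 ≅ Z,  H_1 ≅ Z^2,  H_2 ≅ Z.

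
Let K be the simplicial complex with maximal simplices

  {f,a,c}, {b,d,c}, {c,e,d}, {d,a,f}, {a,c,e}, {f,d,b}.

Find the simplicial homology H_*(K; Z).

Order the vertices as a < b < c < d < e < f. Listing each simplex with vertices in this order, K has dimension 2 with simplices:

  0-simplices (6): a, b, c, d, e, f
  1-simplices (12): ac, ad, ae, af, bc, bd, bf, cd, ce, cf, de, df
  2-simplices (6): ace, acf, adf, bcd, bdf, cde

giving chain groups C_0 ≅ Z^6, C_1 ≅ Z^12, C_2 ≅ Z^6.

∂_1: C_1 → C_0 sends each edge [p,q] (with p < q) to q − p.
This gives a 6×12 integer matrix of rank 5; reducing to Smith normal form yields diagonal entries (1,1,1,1,1).

The boundary map ∂_2: C_2 → C_1 maps a triangle to the signed sum of its edges. For instance
  ∂bdf = df − bf + bd,
  ∂acf = cf − af + ac.
This gives a 12×6 integer matrix of rank 6; reducing to Smith normal form yields diagonal entries (1,1,1,1,1,1).

Reading off H_k = ker ∂_k / im ∂_{k+1}:

  H_0: rank C_0 − rank ∂_1 = 6 − 5 = 1, and the invariant factors of ∂_1 are all 1, so H_0 = Z.
  H_1: rank ker ∂_1 − rank ∂_2 = (12 − 5) − 6 = 1, and the invariant factors of ∂_2 are all 1, so H_1 = Z.
  H_2: rank ker ∂_2 − rank ∂_3 = (6 − 6) − 0 = 0, and there is no ∂_3, so H_2 = 0.

H_0 = Z,  H_1 = Z,  H_2 = 0.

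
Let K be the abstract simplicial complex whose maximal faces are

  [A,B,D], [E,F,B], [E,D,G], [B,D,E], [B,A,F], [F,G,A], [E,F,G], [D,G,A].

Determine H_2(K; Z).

H_2 ≅ Z.

Fix the vertex order A < B < D < E < F < G and write every simplex with vertices in increasing order. Then dim K = 2 and the simplices of K are:

  0-simplices (6): A, B, D, E, F, G
  1-simplices (12): AB, AD, AF, AG, BD, BE, BF, DE, DG, EF, EG, FG
  2-simplices (8): ABD, ABF, ADG, AFG, BDE, BEF, DEG, EFG

so the chain groups are C_0 ≅ Z^6, C_1 ≅ Z^12, C_2 ≅ Z^8.

Boundary ∂_1: C_1 → C_0 is given by ∂[p,q] = [q] − [p].
As a 6×12 matrix over Z this has rank 5, with invariant factors (1,1,1,1,1).

Boundary ∂_2: C_2 → C_1 sends each 2-simplex [p,q,r] to [q,r] − [p,r] + [p,q]. For instance
  ∂ADG = DG − AG + AD,
  ∂ABF = BF − AF + AB.
The 12×8 boundary matrix has rank 7 and Smith normal form diag(1,1,1,1,1,1,1).

Reading off H_k = ker ∂_k / im ∂_{k+1}:

  H_2: rank ker ∂_2 − rank ∂_3 = (8 − 7) − 0 = 1, and there is no ∂_3, so H_2 = Z.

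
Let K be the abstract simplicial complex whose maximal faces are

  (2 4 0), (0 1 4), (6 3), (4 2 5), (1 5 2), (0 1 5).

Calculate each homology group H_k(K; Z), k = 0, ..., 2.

Order the vertices as 0 < 1 < 2 < 3 < 4 < 5 < 6. Listing each simplex with vertices in this order, K has dimension 2 with simplices:

  0-simplices (7): [0], [1], [2], [3], [4], [5], [6]
  1-simplices (11): [0,1], [0,2], [0,4], [0,5], [1,2], [1,4], [1,5], [2,4], [2,5], [3,6], [4,5]
  2-simplices (5): [0,1,4], [0,1,5], [0,2,4], [1,2,5], [2,4,5]

so the chain groups are C_0 ≅ Z^7, C_1 ≅ Z^11, C_2 ≅ Z^5.

Boundary ∂_1: C_1 → C_0 sends each edge [p,q] (with p < q) to q − p. For instance
  ∂[1,5] = [5] − [1].
The resulting 7×11 matrix has rank 5, and its Smith normal form has invariant factors (1,1,1,1,1).

Boundary ∂_2: C_2 → C_1 acts by ∂[p,q,r] = [q,r] − [p,r] + [p,q]. For instance
  ∂[0,2,4] = [2,4] − [0,4] + [0,2],
  ∂[0,1,5] = [1,5] − [0,5] + [0,1].
The 11×5 boundary matrix has rank 5 and Smith normal form diag(1,1,1,1,1).

Computing H_k = (kernel of ∂_k) / (image of ∂_{k+1}):

  H_0: rank C_0 − rank ∂_1 = 7 − 5 = 2, and the invariant factors of ∂_1 are all 1, so H_0 ≅ Z^2.
  H_1: rank ker ∂_1 − rank ∂_2 = (11 − 5) − 5 = 1, and the invariant factors of ∂_2 are all 1, so H_1 ≅ Z.
  H_2: rank ker ∂_2 − rank ∂_3 = (5 − 5) − 0 = 0, and there is no ∂_3, so H_2 ≅ 0.

As a check, the Euler characteristic is 7 − 11 + 5 = 1, which agrees with 2 − 1 + 0 = 1.
(K is a triangulation of the disjoint union of the 1-simplex and the Möbius band.)

H_0 = Z^2,  H_1 = Z,  H_2 = 0.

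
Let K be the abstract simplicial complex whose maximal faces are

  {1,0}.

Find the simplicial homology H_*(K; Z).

Take the total order 0 < 1 on the vertex set. Then K (dimension 1) consists of the simplices:

  0-simplices (2): [0], [1]
  1-simplices (1): [0,1]

giving chain groups C_0 ≅ Z^2, C_1 ≅ Z^1.

Boundary ∂_1: C_1 → C_0 is given by ∂[p,q] = [q] − [p]. For instance
  ∂[0,1] = [1] − [0].
The resulting 2×1 matrix has rank 1, and its Smith normal form has invariant factors (1).

Computing H_k = (kernel of ∂_k) / (image of ∂_{k+1}):

  H_0: rank C_0 − rank ∂_1 = 2 − 1 = 1, and the invariant factors of ∂_1 are all 1, so H_0 ≅ Z.
  H_1: rank ker ∂_1 − rank ∂_2 = (1 − 1) − 0 = 0, and there is no ∂_2, so H_1 ≅ 0.

(K is a triangulation of the 1-simplex.)

H_0 = Z,  H_1 = 0.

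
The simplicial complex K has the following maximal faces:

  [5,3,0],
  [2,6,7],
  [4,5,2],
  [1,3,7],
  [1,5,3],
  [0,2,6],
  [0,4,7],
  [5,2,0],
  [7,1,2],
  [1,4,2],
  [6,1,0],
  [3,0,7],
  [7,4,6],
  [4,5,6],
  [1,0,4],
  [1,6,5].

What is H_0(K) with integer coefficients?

Take the total order 0 < 1 < 2 < 3 < 4 < 5 < 6 < 7 on the vertex set. Then K (dimension 2) consists of the simplices:

  0-simplices (8): [0], [1], [2], [3], [4], [5], [6], [7]
  1-simplices (24): (24 of them)
  2-simplices (16): [0,1,4], [0,1,6], [0,2,5], [0,2,6], [0,3,5], [0,3,7], [0,4,7], [1,2,4], [1,2,7], [1,3,5], [1,3,7], [1,5,6], [2,4,5], [2,6,7], [4,5,6], [4,6,7]

so the chain groups are C_0 ≅ Z^8, C_1 ≅ Z^24, C_2 ≅ Z^16.

The boundary map ∂_1: C_1 → C_0 maps an edge to its endpoints' difference, ∂[p,q] = q − p. For instance
  ∂[2,6] = [6] − [2].
As a 8×24 matrix over Z this has rank 7, with invariant factors (1,1,1,1,1,1,1).

∂_2: C_2 → C_1 acts by ∂[p,q,r] = [q,r] − [p,r] + [p,q]. For instance
  ∂[2,6,7] = [6,7] − [2,7] + [2,6],
  ∂[0,3,7] = [3,7] − [0,7] + [0,3].
This gives a 24×16 integer matrix of rank 15; reducing to Smith normal form yields diagonal entries (1,1,1,1,1,1,1,1,1,1,1,1,1,1,1).

Now H_k = ker ∂_k / im ∂_{k+1}, so:

  H_0: rank C_0 − rank ∂_1 = 8 − 7 = 1, and the invariant factors of ∂_1 are all 1, so H_0 ≅ Z.

H_0 ≅ Z.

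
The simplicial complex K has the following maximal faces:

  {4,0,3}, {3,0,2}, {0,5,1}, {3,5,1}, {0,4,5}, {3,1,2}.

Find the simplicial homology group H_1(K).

H_1 = Z.

We work with the vertex ordering 0 < 1 < 2 < 3 < 4 < 5. The simplices of K, each written with vertices in increasing order, are:

  0-simplices (6): [0], [1], [2], [3], [4], [5]
  1-simplices (12): [0,1], [0,2], [0,3], [0,4], [0,5], [1,2], [1,3], [1,5], [2,3], [3,4], [3,5], [4,5]
  2-simplices (6): [0,1,5], [0,2,3], [0,3,4], [0,4,5], [1,2,3], [1,3,5]

giving chain groups C_0 ≅ Z^6, C_1 ≅ Z^12, C_2 ≅ Z^6.

Boundary ∂_1: C_1 → C_0 maps an edge to its endpoints' difference, ∂[p,q] = q − p.
This gives a 6×12 integer matrix of rank 5; reducing to Smith normal form yields diagonal entries (1,1,1,1,1).

∂_2: C_2 → C_1 sends each 2-simplex [p,q,r] to [q,r] − [p,r] + [p,q]. For instance
  ∂[0,2,3] = [2,3] − [0,3] + [0,2],
  ∂[1,2,3] = [2,3] − [1,3] + [1,2].
This gives a 12×6 integer matrix of rank 6; reducing to Smith normal form yields diagonal entries (1,1,1,1,1,1).

Reading off H_k = ker ∂_k / im ∂_{k+1}:

  H_1: rank ker ∂_1 − rank ∂_2 = (12 − 5) − 6 = 1, and the invariant factors of ∂_2 are all 1, so H_1 = Z.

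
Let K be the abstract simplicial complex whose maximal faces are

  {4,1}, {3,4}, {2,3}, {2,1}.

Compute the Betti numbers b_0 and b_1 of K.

K has 4 vertices, 4 edges.
rank ∂_0 = 0, rank ∂_1 = 3 ⇒ b_0 = 4 − 0 − 3 = 1; all invariant factors of ∂_1 are 1 so no torsion. So H_0 ≅ Z.
rank ∂_1 = 3, rank ∂_2 = 0 ⇒ b_1 = 4 − 3 − 0 = 1. So H_1 ≅ Z.

b_0 = 1, b_1 = 1.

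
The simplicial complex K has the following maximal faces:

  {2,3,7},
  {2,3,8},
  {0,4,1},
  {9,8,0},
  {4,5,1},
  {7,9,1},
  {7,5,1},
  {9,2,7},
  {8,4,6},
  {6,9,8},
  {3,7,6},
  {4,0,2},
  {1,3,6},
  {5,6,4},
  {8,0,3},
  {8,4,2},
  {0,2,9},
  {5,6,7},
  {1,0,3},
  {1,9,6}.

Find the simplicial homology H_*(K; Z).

H_0 = Z,  H_1 = Z ⊕ Z/2,  H_2 = 0.

Order the vertices as 0 < 1 < 2 < 3 < 4 < 5 < 6 < 7 < 8 < 9. Listing each simplex with vertices in this order, K has dimension 2 with simplices:

  0-simplices (10): [0], [1], [2], [3], [4], [5], [6], [7], [8], [9]
  1-simplices (30): (30 of them)
  2-simplices (20): (20 of them)

giving chain groups C_0 ≅ Z^10, C_1 ≅ Z^30, C_2 ≅ Z^20.

∂_1: C_1 → C_0 is given by ∂[p,q] = [q] − [p].
The 10×30 boundary matrix has rank 9 and Smith normal form diag(1,1,1,1,1,1,1,1,1).

The boundary map ∂_2: C_2 → C_1 maps a triangle to the signed sum of its edges. For instance
  ∂[0,2,4] = [2,4] − [0,4] + [0,2],
  ∂[3,6,7] = [6,7] − [3,7] + [3,6].
This gives a 30×20 integer matrix of rank 20; reducing to Smith normal form yields diagonal entries (1,1,1,1,1,1,1,1,1,1,1,1,1,1,1,1,1,1,1,2).

From H_k ≅ ker(∂_k) / im(∂_{k+1}) we obtain:

  H_0: rank C_0 − rank ∂_1 = 10 − 9 = 1, and the invariant factors of ∂_1 are all 1, so H_0 ≅ Z.
  H_1: rank ker ∂_1 − rank ∂_2 = (30 − 9) − 20 = 1, and ∂_2 has invariant factor 2 > 1, so H_1 ≅ Z ⊕ Z/2.
  H_2: rank ker ∂_2 − rank ∂_3 = (20 − 20) − 0 = 0, and there is no ∂_3, so H_2 ≅ 0.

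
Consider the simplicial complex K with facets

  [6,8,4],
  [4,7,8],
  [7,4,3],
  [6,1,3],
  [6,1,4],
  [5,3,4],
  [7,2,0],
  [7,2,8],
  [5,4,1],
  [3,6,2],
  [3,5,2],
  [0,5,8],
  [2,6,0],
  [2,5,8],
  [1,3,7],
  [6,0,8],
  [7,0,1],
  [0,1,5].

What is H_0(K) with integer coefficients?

Take the total order 0 < 1 < 2 < 3 < 4 < 5 < 6 < 7 < 8 on the vertex set. Then K (dimension 2) consists of the simplices:

  0-simplices (9): [0], [1], [2], [3], [4], [5], [6], [7], [8]
  1-simplices (27): (27 of them)
  2-simplices (18): [0,1,5], [0,1,7], [0,2,6], [0,2,7], [0,5,8], [0,6,8], [1,3,6], [1,3,7], [1,4,5], [1,4,6], [2,3,5], [2,3,6], [2,5,8], [2,7,8], [3,4,5], [3,4,7], [4,6,8], [4,7,8]

Hence C_0 ≅ Z^9, C_1 ≅ Z^27, C_2 ≅ Z^18.

The boundary map ∂_1: C_1 → C_0 sends each edge [p,q] (with p < q) to q − p. For instance
  ∂[3,7] = [7] − [3].
The 9×27 boundary matrix has rank 8 and Smith normal form diag(1,1,1,1,1,1,1,1).

Boundary ∂_2: C_2 → C_1 acts by ∂[p,q,r] = [q,r] − [p,r] + [p,q]. For instance
  ∂[4,7,8] = [7,8] − [4,8] + [4,7],
  ∂[2,3,5] = [3,5] − [2,5] + [2,3].
This gives a 27×18 integer matrix of rank 18; reducing to Smith normal form yields diagonal entries (1,1,1,1,1,1,1,1,1,1,1,1,1,1,1,1,1,2).

Reading off H_k = ker ∂_k / im ∂_{k+1}:

  H_0: rank C_0 − rank ∂_1 = 9 − 8 = 1, and the invariant factors of ∂_1 are all 1, so H_0 = Z.

H_0 = Z.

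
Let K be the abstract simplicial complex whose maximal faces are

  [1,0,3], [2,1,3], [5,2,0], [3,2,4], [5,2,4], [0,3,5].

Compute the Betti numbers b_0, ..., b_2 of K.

b_0 = 1, b_1 = 1, b_2 = 0.

K has 6 vertices, 12 edges, 6 triangles.
rank ∂_0 = 0, rank ∂_1 = 5 ⇒ b_0 = 6 − 0 − 5 = 1; all invariant factors of ∂_1 are 1 so no torsion. So H_0 = Z.
rank ∂_1 = 5, rank ∂_2 = 6 ⇒ b_1 = 12 − 5 − 6 = 1; all invariant factors of ∂_2 are 1 so no torsion. So H_1 = Z.
rank ∂_2 = 6, rank ∂_3 = 0 ⇒ b_2 = 6 − 6 − 0 = 0. So H_2 = 0.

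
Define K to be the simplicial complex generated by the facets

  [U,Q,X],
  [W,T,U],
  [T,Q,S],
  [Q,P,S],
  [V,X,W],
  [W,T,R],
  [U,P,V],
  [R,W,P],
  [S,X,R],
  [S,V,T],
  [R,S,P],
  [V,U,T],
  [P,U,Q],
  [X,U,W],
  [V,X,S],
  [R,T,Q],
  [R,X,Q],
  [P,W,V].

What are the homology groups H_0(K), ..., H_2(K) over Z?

Fix the vertex order P < Q < R < S < T < U < V < W < X and write every simplex with vertices in increasing order. Then dim K = 2 and the simplices of K are:

  0-simplices (9): P, Q, R, S, T, U, V, W, X
  1-simplices (27): PQ, PR, PS, PU, PV, PW, QR, QS, QT, QU, QX, RS, RT, RW, RX, ST, SV, SX, TU, TV, TW, UV, UW, UX, VW, VX, WX
  2-simplices (18): PQS, PQU, PRS, PRW, PUV, PVW, QRT, QRX, QST, QUX, RSX, RTW, STV, SVX, TUV, TUW, UWX, VWX

giving chain groups C_0 ≅ Z^9, C_1 ≅ Z^27, C_2 ≅ Z^18.

Boundary ∂_1: C_1 → C_0 is given by ∂[p,q] = [q] − [p].
The 9×27 boundary matrix has rank 8 and Smith normal form diag(1,1,1,1,1,1,1,1).

Boundary ∂_2: C_2 → C_1 acts by ∂[p,q,r] = [q,r] − [p,r] + [p,q]. For instance
  ∂VWX = WX − VX + VW,
  ∂PRW = RW − PW + PR.
The resulting 27×18 matrix has rank 18, and its Smith normal form has invariant factors (1,1,1,1,1,1,1,1,1,1,1,1,1,1,1,1,1,2).

From H_k ≅ ker(∂_k) / im(∂_{k+1}) we obtain:

  H_0: rank C_0 − rank ∂_1 = 9 − 8 = 1, and the invariant factors of ∂_1 are all 1, so H_0 = Z.
  H_1: rank ker ∂_1 − rank ∂_2 = (27 − 8) − 18 = 1, and ∂_2 has invariant factor 2 > 1, so H_1 = Z ⊕ Z/2.
  H_2: rank ker ∂_2 − rank ∂_3 = (18 − 18) − 0 = 0, and there is no ∂_3, so H_2 = 0.

As a check, the Euler characteristic is 9 − 27 + 18 = 0, which agrees with 1 − 1 + 0 = 0.

H_0 ≅ Z,  H_1 ≅ Z ⊕ Z/2,  H_2 = 0.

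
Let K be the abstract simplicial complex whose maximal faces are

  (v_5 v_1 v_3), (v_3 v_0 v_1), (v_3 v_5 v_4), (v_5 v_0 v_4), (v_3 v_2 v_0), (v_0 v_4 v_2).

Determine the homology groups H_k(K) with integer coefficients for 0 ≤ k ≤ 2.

Order the vertices as v_0 < v_1 < v_2 < v_3 < v_4 < v_5. Listing each simplex with vertices in this order, K has dimension 2 with simplices:

  0-simplices (6): [v_0], [v_1], [v_2], [v_3], [v_4], [v_5]
  1-simplices (12): [v_0,v_1], [v_0,v_2], [v_0,v_3], [v_0,v_4], [v_0,v_5], [v_1,v_3], [v_1,v_5], [v_2,v_3], [v_2,v_4], [v_3,v_4], [v_3,v_5], [v_4,v_5]
  2-simplices (6): [v_0,v_1,v_3], [v_0,v_2,v_3], [v_0,v_2,v_4], [v_0,v_4,v_5], [v_1,v_3,v_5], [v_3,v_4,v_5]

giving chain groups C_0 ≅ Z^6, C_1 ≅ Z^12, C_2 ≅ Z^6.

The boundary map ∂_1: C_1 → C_0 is given by ∂[p,q] = [q] − [p].
As a 6×12 matrix over Z this has rank 5, with invariant factors (1,1,1,1,1).

∂_2: C_2 → C_1 acts by ∂[p,q,r] = [q,r] − [p,r] + [p,q]. For instance
  ∂[v_0,v_1,v_3] = [v_1,v_3] − [v_0,v_3] + [v_0,v_1],
  ∂[v_0,v_4,v_5] = [v_4,v_5] − [v_0,v_5] + [v_0,v_4].
The 12×6 boundary matrix has rank 6 and Smith normal form diag(1,1,1,1,1,1).

Reading off H_k = ker ∂_k / im ∂_{k+1}:

  H_0: rank C_0 − rank ∂_1 = 6 − 5 = 1, and the invariant factors of ∂_1 are all 1, so H_0 ≅ Z.
  H_1: rank ker ∂_1 − rank ∂_2 = (12 − 5) − 6 = 1, and the invariant factors of ∂_2 are all 1, so H_1 ≅ Z.
  H_2: rank ker ∂_2 − rank ∂_3 = (6 − 6) − 0 = 0, and there is no ∂_3, so H_2 ≅ 0.

(K is a triangulation of the cylinder S^1 x I.)

H_0 = Z,  H_1 = Z,  H_2 = 0.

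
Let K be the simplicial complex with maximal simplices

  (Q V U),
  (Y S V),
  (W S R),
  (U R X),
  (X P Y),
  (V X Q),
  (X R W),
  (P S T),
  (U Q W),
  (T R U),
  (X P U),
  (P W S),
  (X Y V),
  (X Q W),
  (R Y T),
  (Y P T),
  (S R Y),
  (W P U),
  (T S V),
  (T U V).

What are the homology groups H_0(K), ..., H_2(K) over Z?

Fix the vertex order P < Q < R < S < T < U < V < W < X < Y and write every simplex with vertices in increasing order. Then dim K = 2 and the simplices of K are:

  0-simplices (10): P, Q, R, S, T, U, V, W, X, Y
  1-simplices (30): PS, PT, PU, PW, PX, PY, QU, QV, QW, QX, RS, RT, RU, RW, RX, RY, ST, SV, SW, SY, TU, TV, TY, UV, UW, UX, VX, VY, WX, XY
  2-simplices (20): PST, PSW, PTY, PUW, PUX, PXY, QUV, QUW, QVX, QWX, RSW, RSY, RTU, RTY, RUX, RWX, STV, SVY, TUV, VXY

giving chain groups C_0 ≅ Z^10, C_1 ≅ Z^30, C_2 ≅ Z^20.

Boundary ∂_1: C_1 → C_0 sends each edge [p,q] (with p < q) to q − p.
The resulting 10×30 matrix has rank 9, and its Smith normal form has invariant factors (1,1,1,1,1,1,1,1,1).

The boundary map ∂_2: C_2 → C_1 maps a triangle to the signed sum of its edges. For instance
  ∂QVX = VX − QX + QV,
  ∂STV = TV − SV + ST.
The resulting 30×20 matrix has rank 20, and its Smith normal form has invariant factors (1,1,1,1,1,1,1,1,1,1,1,1,1,1,1,1,1,1,1,2).

Computing H_k = (kernel of ∂_k) / (image of ∂_{k+1}):

  H_0: rank C_0 − rank ∂_1 = 10 − 9 = 1, and the invariant factors of ∂_1 are all 1, so H_0 ≅ Z.
  H_1: rank ker ∂_1 − rank ∂_2 = (30 − 9) − 20 = 1, and ∂_2 has invariant factor 2 > 1, so H_1 ≅ Z ⊕ Z/2Z.
  H_2: rank ker ∂_2 − rank ∂_3 = (20 − 20) − 0 = 0, and there is no ∂_3, so H_2 ≅ 0.

As a check, the Euler characteristic is 10 − 30 + 20 = 0, which agrees with 1 − 1 + 0 = 0.
(K is a triangulation of the Klein bottle.)

H_0 = Z,  H_1 = Z ⊕ Z/2Z,  H_2 = 0.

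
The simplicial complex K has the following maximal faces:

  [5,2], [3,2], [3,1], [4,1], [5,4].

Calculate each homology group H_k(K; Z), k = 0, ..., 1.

Fix the vertex order 1 < 2 < 3 < 4 < 5 and write every simplex with vertices in increasing order. Then dim K = 1 and the simplices of K are:

  0-simplices (5): [1], [2], [3], [4], [5]
  1-simplices (5): [1,3], [1,4], [2,3], [2,5], [4,5]

giving chain groups C_0 ≅ Z^5, C_1 ≅ Z^5.

Boundary ∂_1: C_1 → C_0 is given by ∂[p,q] = [q] − [p]. For instance
  ∂[4,5] = [5] − [4].
The resulting 5×5 matrix has rank 4, and its Smith normal form has invariant factors (1,1,1,1).

Now H_k = ker ∂_k / im ∂_{k+1}, so:

  H_0: rank C_0 − rank ∂_1 = 5 − 4 = 1, and the invariant factors of ∂_1 are all 1, so H_0 = Z.
  H_1: rank ker ∂_1 − rank ∂_2 = (5 − 4) − 0 = 1, and there is no ∂_2, so H_1 = Z.

As a check, the Euler characteristic is 5 − 5 = 0, which agrees with 1 − 1 = 0.

H_0 ≅ Z,  H_1 ≅ Z.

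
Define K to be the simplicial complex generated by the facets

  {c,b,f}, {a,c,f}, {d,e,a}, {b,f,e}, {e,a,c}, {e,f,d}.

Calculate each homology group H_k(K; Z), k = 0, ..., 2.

H_0 ≅ Z,  H_1 ≅ Z,  H_2 = 0.

K has 6 vertices, 12 edges, 6 triangles.
rank ∂_0 = 0, rank ∂_1 = 5 ⇒ b_0 = 6 − 0 − 5 = 1; all invariant factors of ∂_1 are 1 so no torsion. So H_0 = Z.
rank ∂_1 = 5, rank ∂_2 = 6 ⇒ b_1 = 12 − 5 − 6 = 1; all invariant factors of ∂_2 are 1 so no torsion. So H_1 = Z.
rank ∂_2 = 6, rank ∂_3 = 0 ⇒ b_2 = 6 − 6 − 0 = 0. So H_2 = 0.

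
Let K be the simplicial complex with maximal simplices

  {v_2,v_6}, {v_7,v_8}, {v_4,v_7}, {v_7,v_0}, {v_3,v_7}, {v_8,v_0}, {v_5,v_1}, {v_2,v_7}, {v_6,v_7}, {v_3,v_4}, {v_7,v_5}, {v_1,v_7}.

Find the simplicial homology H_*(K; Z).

Fix the vertex order v_0 < v_1 < v_2 < v_3 < v_4 < v_5 < v_6 < v_7 < v_8 and write every simplex with vertices in increasing order. Then dim K = 1 and the simplices of K are:

  0-simplices (9): [v_0], [v_1], [v_2], [v_3], [v_4], [v_5], [v_6], [v_7], [v_8]
  1-simplices (12): [v_0,v_7], [v_0,v_8], [v_1,v_5], [v_1,v_7], [v_2,v_6], [v_2,v_7], [v_3,v_4], [v_3,v_7], [v_4,v_7], [v_5,v_7], [v_6,v_7], [v_7,v_8]

Hence C_0 ≅ Z^9, C_1 ≅ Z^12.

The boundary map ∂_1: C_1 → C_0 is given by ∂[p,q] = [q] − [p]. For instance
  ∂[v_3,v_4] = [v_4] − [v_3].
The 9×12 boundary matrix has rank 8 and Smith normal form diag(1,1,1,1,1,1,1,1).

From H_k ≅ ker(∂_k) / im(∂_{k+1}) we obtain:

  H_0: rank C_0 − rank ∂_1 = 9 − 8 = 1, and the invariant factors of ∂_1 are all 1, so H_0 ≅ Z.
  H_1: rank ker ∂_1 − rank ∂_2 = (12 − 8) − 0 = 4, and there is no ∂_2, so H_1 ≅ Z^4.

(K is a triangulation of a wedge of 4 circles.)

H_0 = Z,  H_1 = Z^4.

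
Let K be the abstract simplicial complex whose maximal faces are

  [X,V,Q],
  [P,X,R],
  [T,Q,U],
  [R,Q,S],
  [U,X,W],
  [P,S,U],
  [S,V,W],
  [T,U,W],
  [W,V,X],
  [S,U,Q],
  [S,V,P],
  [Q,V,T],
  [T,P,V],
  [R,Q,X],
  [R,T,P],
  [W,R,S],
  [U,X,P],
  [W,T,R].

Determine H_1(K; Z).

Take the total order P < Q < R < S < T < U < V < W < X on the vertex set. Then K (dimension 2) consists of the simplices:

  0-simplices (9): P, Q, R, S, T, U, V, W, X
  1-simplices (27): PR, PS, PT, PU, PV, PX, QR, QS, QT, QU, QV, QX, RS, RT, RW, RX, SU, SV, SW, TU, TV, TW, UW, UX, VW, VX, WX
  2-simplices (18): PRT, PRX, PSU, PSV, PTV, PUX, QRS, QRX, QSU, QTU, QTV, QVX, RSW, RTW, SVW, TUW, UWX, VWX

so the chain groups are C_0 ≅ Z^9, C_1 ≅ Z^27, C_2 ≅ Z^18.

The boundary map ∂_1: C_1 → C_0 sends each edge [p,q] (with p < q) to q − p.
The resulting 9×27 matrix has rank 8, and its Smith normal form has invariant factors (1,1,1,1,1,1,1,1).

Boundary ∂_2: C_2 → C_1 acts by ∂[p,q,r] = [q,r] − [p,r] + [p,q]. For instance
  ∂UWX = WX − UX + UW,
  ∂PUX = UX − PX + PU.
The resulting 27×18 matrix has rank 17, and its Smith normal form has invariant factors (1,1,1,1,1,1,1,1,1,1,1,1,1,1,1,1,1).

From H_k ≅ ker(∂_k) / im(∂_{k+1}) we obtain:

  H_1: rank ker ∂_1 − rank ∂_2 = (27 − 8) − 17 = 2, and the invariant factors of ∂_2 are all 1, so H_1 = Z^2.

H_1 = Z^2.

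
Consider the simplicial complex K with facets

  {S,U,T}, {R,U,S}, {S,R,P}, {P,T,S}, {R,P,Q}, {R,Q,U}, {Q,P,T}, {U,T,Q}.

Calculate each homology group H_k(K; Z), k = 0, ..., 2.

H_0 ≅ Z,  H_1 = 0,  H_2 ≅ Z.

Fix the vertex order P < Q < R < S < T < U and write every simplex with vertices in increasing order. Then dim K = 2 and the simplices of K are:

  0-simplices (6): P, Q, R, S, T, U
  1-simplices (12): PQ, PR, PS, PT, QR, QT, QU, RS, RU, ST, SU, TU
  2-simplices (8): PQR, PQT, PRS, PST, QRU, QTU, RSU, STU

so the chain groups are C_0 ≅ Z^6, C_1 ≅ Z^12, C_2 ≅ Z^8.

∂_1: C_1 → C_0 maps an edge to its endpoints' difference, ∂[p,q] = q − p. For instance
  ∂QT = T − Q.
As a 6×12 matrix over Z this has rank 5, with invariant factors (1,1,1,1,1).

Boundary ∂_2: C_2 → C_1 acts by ∂[p,q,r] = [q,r] − [p,r] + [p,q]. For instance
  ∂PQR = QR − PR + PQ,
  ∂PQT = QT − PT + PQ.
This gives a 12×8 integer matrix of rank 7; reducing to Smith normal form yields diagonal entries (1,1,1,1,1,1,1).

Reading off H_k = ker ∂_k / im ∂_{k+1}:

  H_0: rank C_0 − rank ∂_1 = 6 − 5 = 1, and the invariant factors of ∂_1 are all 1, so H_0 ≅ Z.
  H_1: rank ker ∂_1 − rank ∂_2 = (12 − 5) − 7 = 0, and the invariant factors of ∂_2 are all 1, so H_1 ≅ 0.
  H_2: rank ker ∂_2 − rank ∂_3 = (8 − 7) − 0 = 1, and there is no ∂_3, so H_2 ≅ Z.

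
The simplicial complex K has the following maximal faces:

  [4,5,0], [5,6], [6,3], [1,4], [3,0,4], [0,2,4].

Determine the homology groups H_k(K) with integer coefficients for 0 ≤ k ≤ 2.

H_0 = Z,  H_1 = Z,  H_2 = 0.

Take the total order 0 < 1 < 2 < 3 < 4 < 5 < 6 on the vertex set. Then K (dimension 2) consists of the simplices:

  0-simplices (7): [0], [1], [2], [3], [4], [5], [6]
  1-simplices (10): [0,2], [0,3], [0,4], [0,5], [1,4], [2,4], [3,4], [3,6], [4,5], [5,6]
  2-simplices (3): [0,2,4], [0,3,4], [0,4,5]

giving chain groups C_0 ≅ Z^7, C_1 ≅ Z^10, C_2 ≅ Z^3.

The boundary map ∂_1: C_1 → C_0 is given by ∂[p,q] = [q] − [p]. For instance
  ∂[0,5] = [5] − [0].
The 7×10 boundary matrix has rank 6 and Smith normal form diag(1,1,1,1,1,1).

The boundary map ∂_2: C_2 → C_1 sends each 2-simplex [p,q,r] to [q,r] − [p,r] + [p,q]. For instance
  ∂[0,3,4] = [3,4] − [0,4] + [0,3],
  ∂[0,4,5] = [4,5] − [0,5] + [0,4].
As a 10×3 matrix over Z this has rank 3, with invariant factors (1,1,1).

Computing H_k = (kernel of ∂_k) / (image of ∂_{k+1}):

  H_0: rank C_0 − rank ∂_1 = 7 − 6 = 1, and the invariant factors of ∂_1 are all 1, so H_0 ≅ Z.
  H_1: rank ker ∂_1 − rank ∂_2 = (10 − 6) − 3 = 1, and the invariant factors of ∂_2 are all 1, so H_1 ≅ Z.
  H_2: rank ker ∂_2 − rank ∂_3 = (3 − 3) − 0 = 0, and there is no ∂_3, so H_2 ≅ 0.

As a check, the Euler characteristic is 7 − 10 + 3 = 0, which agrees with 1 − 1 + 0 = 0.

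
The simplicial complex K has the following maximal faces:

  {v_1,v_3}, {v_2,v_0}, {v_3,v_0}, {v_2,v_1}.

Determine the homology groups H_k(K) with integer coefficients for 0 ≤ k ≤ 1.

Take the total order v_0 < v_1 < v_2 < v_3 on the vertex set. Then K (dimension 1) consists of the simplices:

  0-simplices (4): [v_0], [v_1], [v_2], [v_3]
  1-simplices (4): [v_0,v_2], [v_0,v_3], [v_1,v_2], [v_1,v_3]

giving chain groups C_0 ≅ Z^4, C_1 ≅ Z^4.

The boundary map ∂_1: C_1 → C_0 maps an edge to its endpoints' difference, ∂[p,q] = q − p.
As a 4×4 matrix over Z this has rank 3, with invariant factors (1,1,1).

Computing H_k = (kernel of ∂_k) / (image of ∂_{k+1}):

  H_0: rank C_0 − rank ∂_1 = 4 − 3 = 1, and the invariant factors of ∂_1 are all 1, so H_0 ≅ Z.
  H_1: rank ker ∂_1 − rank ∂_2 = (4 − 3) − 0 = 1, and there is no ∂_2, so H_1 ≅ Z.

As a check, the Euler characteristic is 4 − 4 = 0, which agrees with 1 − 1 = 0.

H_0 ≅ Z,  H_1 ≅ Z.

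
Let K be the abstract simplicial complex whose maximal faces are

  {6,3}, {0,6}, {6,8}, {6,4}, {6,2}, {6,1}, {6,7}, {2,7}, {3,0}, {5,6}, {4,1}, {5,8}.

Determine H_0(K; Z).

H_0 ≅ Z.

Fix the vertex order 0 < 1 < 2 < 3 < 4 < 5 < 6 < 7 < 8 and write every simplex with vertices in increasing order. Then dim K = 1 and the simplices of K are:

  0-simplices (9): [0], [1], [2], [3], [4], [5], [6], [7], [8]
  1-simplices (12): [0,3], [0,6], [1,4], [1,6], [2,6], [2,7], [3,6], [4,6], [5,6], [5,8], [6,7], [6,8]

giving chain groups C_0 ≅ Z^9, C_1 ≅ Z^12.

The boundary map ∂_1: C_1 → C_0 is given by ∂[p,q] = [q] − [p].
This gives a 9×12 integer matrix of rank 8; reducing to Smith normal form yields diagonal entries (1,1,1,1,1,1,1,1).

Computing H_k = (kernel of ∂_k) / (image of ∂_{k+1}):

  H_0: rank C_0 − rank ∂_1 = 9 − 8 = 1, and the invariant factors of ∂_1 are all 1, so H_0 ≅ Z.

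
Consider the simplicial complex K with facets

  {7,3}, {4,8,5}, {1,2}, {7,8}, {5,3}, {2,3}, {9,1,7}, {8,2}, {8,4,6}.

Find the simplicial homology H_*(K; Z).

H_0 ≅ Z,  H_1 ≅ Z^3,  H_2 = 0.

K has 9 vertices, 14 edges, 3 triangles.
rank ∂_0 = 0, rank ∂_1 = 8 ⇒ b_0 = 9 − 0 − 8 = 1; all invariant factors of ∂_1 are 1 so no torsion. So H_0 = Z.
rank ∂_1 = 8, rank ∂_2 = 3 ⇒ b_1 = 14 − 8 − 3 = 3; all invariant factors of ∂_2 are 1 so no torsion. So H_1 = Z^3.
rank ∂_2 = 3, rank ∂_3 = 0 ⇒ b_2 = 3 − 3 − 0 = 0. So H_2 = 0.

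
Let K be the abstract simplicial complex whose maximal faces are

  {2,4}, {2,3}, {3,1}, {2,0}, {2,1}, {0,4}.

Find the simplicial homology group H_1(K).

H_1 = Z^2.

Order the vertices as 0 < 1 < 2 < 3 < 4. Listing each simplex with vertices in this order, K has dimension 1 with simplices:

  0-simplices (5): [0], [1], [2], [3], [4]
  1-simplices (6): [0,2], [0,4], [1,2], [1,3], [2,3], [2,4]

Hence C_0 ≅ Z^5, C_1 ≅ Z^6.

∂_1: C_1 → C_0 maps an edge to its endpoints' difference, ∂[p,q] = q − p. For instance
  ∂[0,2] = [2] − [0].
As a 5×6 matrix over Z this has rank 4, with invariant factors (1,1,1,1).

Computing H_k = (kernel of ∂_k) / (image of ∂_{k+1}):

  H_1: rank ker ∂_1 − rank ∂_2 = (6 − 4) − 0 = 2, and there is no ∂_2, so H_1 = Z^2.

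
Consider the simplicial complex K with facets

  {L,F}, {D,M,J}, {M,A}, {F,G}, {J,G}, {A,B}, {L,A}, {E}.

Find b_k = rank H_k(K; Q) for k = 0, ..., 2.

We work with the vertex ordering A < B < D < E < F < G < J < L < M. The simplices of K, each written with vertices in increasing order, are:

  0-simplices (9): A, B, D, E, F, G, J, L, M
  1-simplices (9): AB, AL, AM, DJ, DM, FG, FL, GJ, JM
  2-simplices (1): DJM

so the chain groups are C_0 ≅ Z^9, C_1 ≅ Z^9, C_2 ≅ Z^1.

The boundary map ∂_1: C_1 → C_0 maps an edge to its endpoints' difference, ∂[p,q] = q − p. For instance
  ∂AM = M − A.
This gives a 9×9 integer matrix of rank 7; reducing to Smith normal form yields diagonal entries (1,1,1,1,1,1,1).

The boundary map ∂_2: C_2 → C_1 maps a triangle to the signed sum of its edges. For instance
  ∂DJM = JM − DM + DJ.
The 9×1 boundary matrix has rank 1 and Smith normal form diag(1).

Reading off H_k = ker ∂_k / im ∂_{k+1}:

  H_0: rank C_0 − rank ∂_1 = 9 − 7 = 2, and the invariant factors of ∂_1 are all 1, so H_0 = Z^2.
  H_1: rank ker ∂_1 − rank ∂_2 = (9 − 7) − 1 = 1, and the invariant factors of ∂_2 are all 1, so H_1 = Z.
  H_2: rank ker ∂_2 − rank ∂_3 = (1 − 1) − 0 = 0, and there is no ∂_3, so H_2 = 0.

As a check, the Euler characteristic is 9 − 9 + 1 = 1, which agrees with 2 − 1 + 0 = 1.

Hence the Betti numbers are b_0 = 2, b_1 = 1, b_2 = 0.

b_0 = 2, b_1 = 1, b_2 = 0.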